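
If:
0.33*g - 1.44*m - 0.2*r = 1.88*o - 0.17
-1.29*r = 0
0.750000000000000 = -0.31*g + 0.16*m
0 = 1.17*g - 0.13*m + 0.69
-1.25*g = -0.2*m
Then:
No Solution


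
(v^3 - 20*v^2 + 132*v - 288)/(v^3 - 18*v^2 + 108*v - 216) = (v - 8)/(v - 6)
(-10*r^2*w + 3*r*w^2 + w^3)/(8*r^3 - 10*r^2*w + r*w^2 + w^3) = w*(-5*r - w)/(4*r^2 - 3*r*w - w^2)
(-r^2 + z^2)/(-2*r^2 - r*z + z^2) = (-r + z)/(-2*r + z)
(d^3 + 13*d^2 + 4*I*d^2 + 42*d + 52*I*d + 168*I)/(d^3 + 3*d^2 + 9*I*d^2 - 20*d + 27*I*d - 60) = (d^2 + 13*d + 42)/(d^2 + d*(3 + 5*I) + 15*I)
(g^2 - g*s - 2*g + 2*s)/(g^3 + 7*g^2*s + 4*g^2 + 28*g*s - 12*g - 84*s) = (g - s)/(g^2 + 7*g*s + 6*g + 42*s)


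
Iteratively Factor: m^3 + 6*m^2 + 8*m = (m + 2)*(m^2 + 4*m) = m*(m + 2)*(m + 4)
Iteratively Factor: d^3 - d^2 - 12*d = (d)*(d^2 - d - 12) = d*(d - 4)*(d + 3)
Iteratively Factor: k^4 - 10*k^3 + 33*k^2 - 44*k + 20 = (k - 2)*(k^3 - 8*k^2 + 17*k - 10) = (k - 2)*(k - 1)*(k^2 - 7*k + 10) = (k - 5)*(k - 2)*(k - 1)*(k - 2)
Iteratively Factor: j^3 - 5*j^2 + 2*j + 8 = (j - 4)*(j^2 - j - 2) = (j - 4)*(j - 2)*(j + 1)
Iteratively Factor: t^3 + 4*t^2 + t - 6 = (t - 1)*(t^2 + 5*t + 6) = (t - 1)*(t + 3)*(t + 2)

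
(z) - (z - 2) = 2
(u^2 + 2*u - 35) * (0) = 0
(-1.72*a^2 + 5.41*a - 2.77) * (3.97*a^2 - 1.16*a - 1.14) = -6.8284*a^4 + 23.4729*a^3 - 15.3117*a^2 - 2.9542*a + 3.1578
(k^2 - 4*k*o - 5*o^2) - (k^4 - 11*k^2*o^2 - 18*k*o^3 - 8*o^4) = -k^4 + 11*k^2*o^2 + k^2 + 18*k*o^3 - 4*k*o + 8*o^4 - 5*o^2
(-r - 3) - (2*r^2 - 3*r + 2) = -2*r^2 + 2*r - 5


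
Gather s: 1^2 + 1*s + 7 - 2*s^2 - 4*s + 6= -2*s^2 - 3*s + 14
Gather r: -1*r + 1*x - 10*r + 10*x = -11*r + 11*x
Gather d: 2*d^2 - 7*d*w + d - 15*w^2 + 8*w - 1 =2*d^2 + d*(1 - 7*w) - 15*w^2 + 8*w - 1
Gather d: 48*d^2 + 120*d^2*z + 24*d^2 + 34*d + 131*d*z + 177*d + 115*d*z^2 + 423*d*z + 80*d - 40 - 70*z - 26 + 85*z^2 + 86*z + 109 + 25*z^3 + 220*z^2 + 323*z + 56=d^2*(120*z + 72) + d*(115*z^2 + 554*z + 291) + 25*z^3 + 305*z^2 + 339*z + 99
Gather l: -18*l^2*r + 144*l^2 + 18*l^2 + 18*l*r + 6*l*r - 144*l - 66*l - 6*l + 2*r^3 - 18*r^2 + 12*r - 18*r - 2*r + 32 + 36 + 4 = l^2*(162 - 18*r) + l*(24*r - 216) + 2*r^3 - 18*r^2 - 8*r + 72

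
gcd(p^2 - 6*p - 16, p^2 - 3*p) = 1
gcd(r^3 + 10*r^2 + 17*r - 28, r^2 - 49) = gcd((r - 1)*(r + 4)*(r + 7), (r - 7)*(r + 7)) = r + 7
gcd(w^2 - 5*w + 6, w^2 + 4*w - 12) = w - 2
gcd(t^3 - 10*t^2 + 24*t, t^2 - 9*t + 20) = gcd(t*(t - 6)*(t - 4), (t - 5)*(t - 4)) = t - 4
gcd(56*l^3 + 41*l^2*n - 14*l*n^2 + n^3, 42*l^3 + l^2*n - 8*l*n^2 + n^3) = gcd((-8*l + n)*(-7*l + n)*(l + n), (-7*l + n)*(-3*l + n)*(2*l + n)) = 7*l - n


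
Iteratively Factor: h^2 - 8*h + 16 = (h - 4)*(h - 4)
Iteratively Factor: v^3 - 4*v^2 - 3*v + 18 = (v - 3)*(v^2 - v - 6) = (v - 3)*(v + 2)*(v - 3)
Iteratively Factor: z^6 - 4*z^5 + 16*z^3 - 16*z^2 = (z - 2)*(z^5 - 2*z^4 - 4*z^3 + 8*z^2) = z*(z - 2)*(z^4 - 2*z^3 - 4*z^2 + 8*z) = z*(z - 2)^2*(z^3 - 4*z) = z^2*(z - 2)^2*(z^2 - 4) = z^2*(z - 2)^3*(z + 2)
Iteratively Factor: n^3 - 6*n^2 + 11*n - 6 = (n - 3)*(n^2 - 3*n + 2) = (n - 3)*(n - 2)*(n - 1)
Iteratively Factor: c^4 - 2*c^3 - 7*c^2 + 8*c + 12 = (c - 3)*(c^3 + c^2 - 4*c - 4) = (c - 3)*(c + 2)*(c^2 - c - 2) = (c - 3)*(c + 1)*(c + 2)*(c - 2)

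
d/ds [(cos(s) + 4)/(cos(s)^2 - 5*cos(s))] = (sin(s) - 20*sin(s)/cos(s)^2 + 8*tan(s))/(cos(s) - 5)^2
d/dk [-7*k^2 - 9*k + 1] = -14*k - 9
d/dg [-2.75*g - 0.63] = -2.75000000000000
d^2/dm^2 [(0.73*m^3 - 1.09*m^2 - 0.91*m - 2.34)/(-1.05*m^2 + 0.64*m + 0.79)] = (1.662424*m^3 + 18.689502*m^2 - 7.639368*m + 6.239334)/(1.157625*m^6 - 2.1168*m^5 - 1.322685*m^4 + 2.923136*m^3 + 0.995163*m^2 - 1.198272*m - 0.493039)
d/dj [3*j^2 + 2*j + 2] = 6*j + 2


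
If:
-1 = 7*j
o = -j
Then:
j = -1/7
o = 1/7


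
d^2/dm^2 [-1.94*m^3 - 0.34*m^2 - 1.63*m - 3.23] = -11.64*m - 0.68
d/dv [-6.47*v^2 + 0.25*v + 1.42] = 0.25 - 12.94*v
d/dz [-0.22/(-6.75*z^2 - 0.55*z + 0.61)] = (-2.97*z - 0.121)/(6.75*z^2 + 0.55*z - 0.61)^2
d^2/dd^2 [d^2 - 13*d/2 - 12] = 2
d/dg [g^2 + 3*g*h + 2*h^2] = 2*g + 3*h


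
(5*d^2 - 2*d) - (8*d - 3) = 5*d^2 - 10*d + 3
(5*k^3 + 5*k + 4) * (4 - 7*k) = -35*k^4 + 20*k^3 - 35*k^2 - 8*k + 16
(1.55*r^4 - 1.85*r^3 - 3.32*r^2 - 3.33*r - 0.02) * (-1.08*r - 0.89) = -1.674*r^5 + 0.6185*r^4 + 5.2321*r^3 + 6.5512*r^2 + 2.9853*r + 0.0178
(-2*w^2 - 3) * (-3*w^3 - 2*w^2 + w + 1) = 6*w^5 + 4*w^4 + 7*w^3 + 4*w^2 - 3*w - 3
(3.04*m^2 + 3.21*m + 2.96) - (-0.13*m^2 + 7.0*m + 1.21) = 3.17*m^2 - 3.79*m + 1.75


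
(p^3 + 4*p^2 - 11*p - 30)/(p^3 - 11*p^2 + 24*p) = (p^2 + 7*p + 10)/(p*(p - 8))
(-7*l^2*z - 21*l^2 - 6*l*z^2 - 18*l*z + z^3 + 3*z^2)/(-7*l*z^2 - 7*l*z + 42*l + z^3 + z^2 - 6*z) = (l + z)/(z - 2)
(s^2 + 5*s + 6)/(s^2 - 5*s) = (s^2 + 5*s + 6)/(s*(s - 5))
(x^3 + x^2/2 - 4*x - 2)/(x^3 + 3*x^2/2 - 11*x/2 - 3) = (x + 2)/(x + 3)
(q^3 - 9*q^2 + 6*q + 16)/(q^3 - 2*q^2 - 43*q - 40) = (q - 2)/(q + 5)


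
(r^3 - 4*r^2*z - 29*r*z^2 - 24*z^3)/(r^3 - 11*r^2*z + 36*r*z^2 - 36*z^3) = (r^3 - 4*r^2*z - 29*r*z^2 - 24*z^3)/(r^3 - 11*r^2*z + 36*r*z^2 - 36*z^3)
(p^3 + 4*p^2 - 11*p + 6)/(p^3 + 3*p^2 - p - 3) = (p^2 + 5*p - 6)/(p^2 + 4*p + 3)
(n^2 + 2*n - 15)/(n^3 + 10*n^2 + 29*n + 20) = (n - 3)/(n^2 + 5*n + 4)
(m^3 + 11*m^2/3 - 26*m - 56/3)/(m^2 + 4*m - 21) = (3*m^2 - 10*m - 8)/(3*(m - 3))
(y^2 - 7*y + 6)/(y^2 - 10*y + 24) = (y - 1)/(y - 4)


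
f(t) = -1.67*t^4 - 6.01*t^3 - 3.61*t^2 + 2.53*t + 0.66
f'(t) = -6.68*t^3 - 18.03*t^2 - 7.22*t + 2.53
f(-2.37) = 1.70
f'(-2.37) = 7.29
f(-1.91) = 2.31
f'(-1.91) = -2.91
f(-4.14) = -135.82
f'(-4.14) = 197.39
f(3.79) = -713.36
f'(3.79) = -647.48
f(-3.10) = -17.06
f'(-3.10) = 50.65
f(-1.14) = -0.83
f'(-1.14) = -2.77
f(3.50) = -542.99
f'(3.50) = -530.01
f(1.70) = -48.95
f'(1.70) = -94.67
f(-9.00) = -6890.10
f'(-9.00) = 3476.80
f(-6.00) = -1010.64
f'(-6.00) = 839.65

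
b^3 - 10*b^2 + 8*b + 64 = (b - 8)*(b - 4)*(b + 2)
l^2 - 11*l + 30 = (l - 6)*(l - 5)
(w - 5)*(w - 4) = w^2 - 9*w + 20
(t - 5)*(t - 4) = t^2 - 9*t + 20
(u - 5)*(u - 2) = u^2 - 7*u + 10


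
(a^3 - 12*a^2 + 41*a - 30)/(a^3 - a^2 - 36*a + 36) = (a - 5)/(a + 6)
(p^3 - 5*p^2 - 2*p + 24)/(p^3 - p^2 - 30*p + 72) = (p + 2)/(p + 6)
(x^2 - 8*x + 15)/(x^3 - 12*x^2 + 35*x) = (x - 3)/(x*(x - 7))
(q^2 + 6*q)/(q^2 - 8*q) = (q + 6)/(q - 8)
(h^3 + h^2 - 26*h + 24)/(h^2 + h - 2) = (h^2 + 2*h - 24)/(h + 2)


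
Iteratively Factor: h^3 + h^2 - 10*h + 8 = (h + 4)*(h^2 - 3*h + 2) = (h - 1)*(h + 4)*(h - 2)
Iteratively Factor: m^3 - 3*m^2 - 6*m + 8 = (m - 1)*(m^2 - 2*m - 8) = (m - 1)*(m + 2)*(m - 4)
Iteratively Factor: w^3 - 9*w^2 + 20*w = (w - 5)*(w^2 - 4*w) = (w - 5)*(w - 4)*(w)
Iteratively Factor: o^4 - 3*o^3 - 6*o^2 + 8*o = (o - 1)*(o^3 - 2*o^2 - 8*o) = (o - 4)*(o - 1)*(o^2 + 2*o) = (o - 4)*(o - 1)*(o + 2)*(o)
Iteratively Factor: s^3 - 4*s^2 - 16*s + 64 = (s + 4)*(s^2 - 8*s + 16) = (s - 4)*(s + 4)*(s - 4)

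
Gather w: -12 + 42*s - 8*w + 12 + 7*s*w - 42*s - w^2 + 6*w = -w^2 + w*(7*s - 2)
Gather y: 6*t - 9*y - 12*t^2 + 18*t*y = -12*t^2 + 6*t + y*(18*t - 9)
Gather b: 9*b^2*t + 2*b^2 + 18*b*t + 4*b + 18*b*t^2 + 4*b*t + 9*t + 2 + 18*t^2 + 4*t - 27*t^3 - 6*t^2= b^2*(9*t + 2) + b*(18*t^2 + 22*t + 4) - 27*t^3 + 12*t^2 + 13*t + 2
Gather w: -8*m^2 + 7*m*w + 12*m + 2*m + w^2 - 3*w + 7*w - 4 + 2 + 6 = -8*m^2 + 14*m + w^2 + w*(7*m + 4) + 4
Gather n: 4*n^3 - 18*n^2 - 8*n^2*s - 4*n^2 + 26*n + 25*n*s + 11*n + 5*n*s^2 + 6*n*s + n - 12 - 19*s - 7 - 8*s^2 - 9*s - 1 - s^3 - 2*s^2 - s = 4*n^3 + n^2*(-8*s - 22) + n*(5*s^2 + 31*s + 38) - s^3 - 10*s^2 - 29*s - 20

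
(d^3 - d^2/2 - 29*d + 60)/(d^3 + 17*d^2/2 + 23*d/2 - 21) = (2*d^2 - 13*d + 20)/(2*d^2 + 5*d - 7)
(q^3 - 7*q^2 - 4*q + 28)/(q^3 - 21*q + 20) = (q^3 - 7*q^2 - 4*q + 28)/(q^3 - 21*q + 20)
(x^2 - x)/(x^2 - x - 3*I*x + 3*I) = x/(x - 3*I)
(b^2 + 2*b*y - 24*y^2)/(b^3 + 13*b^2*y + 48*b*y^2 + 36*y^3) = (b - 4*y)/(b^2 + 7*b*y + 6*y^2)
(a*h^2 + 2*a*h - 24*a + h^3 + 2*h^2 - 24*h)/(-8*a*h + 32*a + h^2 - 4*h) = (-a*h - 6*a - h^2 - 6*h)/(8*a - h)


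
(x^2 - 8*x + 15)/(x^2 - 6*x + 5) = (x - 3)/(x - 1)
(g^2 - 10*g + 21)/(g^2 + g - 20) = (g^2 - 10*g + 21)/(g^2 + g - 20)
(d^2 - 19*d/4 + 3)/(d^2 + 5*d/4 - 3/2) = (d - 4)/(d + 2)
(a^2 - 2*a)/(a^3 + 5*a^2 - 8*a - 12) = a/(a^2 + 7*a + 6)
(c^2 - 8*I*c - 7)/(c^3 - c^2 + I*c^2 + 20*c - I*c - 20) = (c^2 - 8*I*c - 7)/(c^3 + c^2*(-1 + I) + c*(20 - I) - 20)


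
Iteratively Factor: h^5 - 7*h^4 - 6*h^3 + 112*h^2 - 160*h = (h - 5)*(h^4 - 2*h^3 - 16*h^2 + 32*h) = (h - 5)*(h + 4)*(h^3 - 6*h^2 + 8*h) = h*(h - 5)*(h + 4)*(h^2 - 6*h + 8) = h*(h - 5)*(h - 2)*(h + 4)*(h - 4)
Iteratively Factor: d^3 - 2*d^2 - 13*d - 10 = (d + 1)*(d^2 - 3*d - 10) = (d - 5)*(d + 1)*(d + 2)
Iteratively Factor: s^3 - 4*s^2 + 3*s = (s)*(s^2 - 4*s + 3) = s*(s - 3)*(s - 1)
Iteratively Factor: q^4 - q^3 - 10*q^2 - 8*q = (q + 2)*(q^3 - 3*q^2 - 4*q) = (q + 1)*(q + 2)*(q^2 - 4*q) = q*(q + 1)*(q + 2)*(q - 4)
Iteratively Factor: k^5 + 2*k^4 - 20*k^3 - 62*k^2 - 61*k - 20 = (k + 1)*(k^4 + k^3 - 21*k^2 - 41*k - 20) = (k - 5)*(k + 1)*(k^3 + 6*k^2 + 9*k + 4) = (k - 5)*(k + 1)*(k + 4)*(k^2 + 2*k + 1) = (k - 5)*(k + 1)^2*(k + 4)*(k + 1)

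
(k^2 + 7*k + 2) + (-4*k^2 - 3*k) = -3*k^2 + 4*k + 2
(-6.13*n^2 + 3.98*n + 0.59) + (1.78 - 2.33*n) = -6.13*n^2 + 1.65*n + 2.37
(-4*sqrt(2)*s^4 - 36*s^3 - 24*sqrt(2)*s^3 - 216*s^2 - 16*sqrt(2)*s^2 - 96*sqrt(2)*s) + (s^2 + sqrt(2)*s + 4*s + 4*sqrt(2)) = -4*sqrt(2)*s^4 - 36*s^3 - 24*sqrt(2)*s^3 - 215*s^2 - 16*sqrt(2)*s^2 - 95*sqrt(2)*s + 4*s + 4*sqrt(2)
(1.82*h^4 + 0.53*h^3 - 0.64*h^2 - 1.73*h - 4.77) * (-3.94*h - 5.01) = -7.1708*h^5 - 11.2064*h^4 - 0.1337*h^3 + 10.0226*h^2 + 27.4611*h + 23.8977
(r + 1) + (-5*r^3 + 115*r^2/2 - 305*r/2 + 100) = -5*r^3 + 115*r^2/2 - 303*r/2 + 101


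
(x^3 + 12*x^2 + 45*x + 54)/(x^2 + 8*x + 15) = (x^2 + 9*x + 18)/(x + 5)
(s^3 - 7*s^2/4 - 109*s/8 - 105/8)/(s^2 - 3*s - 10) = (8*s^2 + 26*s + 21)/(8*(s + 2))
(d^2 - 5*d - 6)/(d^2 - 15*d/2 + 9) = 2*(d + 1)/(2*d - 3)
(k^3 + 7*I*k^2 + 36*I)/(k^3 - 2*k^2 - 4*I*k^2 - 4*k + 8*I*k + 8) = (k^2 + 9*I*k - 18)/(k^2 - 2*k*(1 + I) + 4*I)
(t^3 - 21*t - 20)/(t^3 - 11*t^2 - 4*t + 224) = (t^2 - 4*t - 5)/(t^2 - 15*t + 56)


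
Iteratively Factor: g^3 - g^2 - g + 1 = (g - 1)*(g^2 - 1) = (g - 1)*(g + 1)*(g - 1)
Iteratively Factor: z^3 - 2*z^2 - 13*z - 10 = (z + 2)*(z^2 - 4*z - 5) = (z - 5)*(z + 2)*(z + 1)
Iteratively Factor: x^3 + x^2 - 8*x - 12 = (x + 2)*(x^2 - x - 6) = (x - 3)*(x + 2)*(x + 2)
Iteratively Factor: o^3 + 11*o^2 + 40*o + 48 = (o + 4)*(o^2 + 7*o + 12) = (o + 4)^2*(o + 3)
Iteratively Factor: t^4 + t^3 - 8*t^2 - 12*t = (t + 2)*(t^3 - t^2 - 6*t) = (t - 3)*(t + 2)*(t^2 + 2*t) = (t - 3)*(t + 2)^2*(t)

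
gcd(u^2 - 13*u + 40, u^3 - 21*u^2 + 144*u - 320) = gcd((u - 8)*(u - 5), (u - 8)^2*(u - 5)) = u^2 - 13*u + 40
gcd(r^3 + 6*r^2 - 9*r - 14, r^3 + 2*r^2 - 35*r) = r + 7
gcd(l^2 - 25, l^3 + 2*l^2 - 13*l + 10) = l + 5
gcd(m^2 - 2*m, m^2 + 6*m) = m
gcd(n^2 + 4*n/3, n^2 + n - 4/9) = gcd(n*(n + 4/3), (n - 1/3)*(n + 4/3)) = n + 4/3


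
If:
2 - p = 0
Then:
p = 2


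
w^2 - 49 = (w - 7)*(w + 7)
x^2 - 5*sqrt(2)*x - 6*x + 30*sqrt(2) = (x - 6)*(x - 5*sqrt(2))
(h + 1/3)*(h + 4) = h^2 + 13*h/3 + 4/3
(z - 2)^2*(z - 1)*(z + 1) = z^4 - 4*z^3 + 3*z^2 + 4*z - 4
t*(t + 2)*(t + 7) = t^3 + 9*t^2 + 14*t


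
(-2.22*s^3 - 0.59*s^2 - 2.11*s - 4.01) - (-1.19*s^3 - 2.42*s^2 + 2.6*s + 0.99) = -1.03*s^3 + 1.83*s^2 - 4.71*s - 5.0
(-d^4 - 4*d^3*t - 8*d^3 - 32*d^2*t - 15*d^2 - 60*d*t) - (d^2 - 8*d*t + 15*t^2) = -d^4 - 4*d^3*t - 8*d^3 - 32*d^2*t - 16*d^2 - 52*d*t - 15*t^2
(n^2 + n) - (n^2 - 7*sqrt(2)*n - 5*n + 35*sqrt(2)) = 6*n + 7*sqrt(2)*n - 35*sqrt(2)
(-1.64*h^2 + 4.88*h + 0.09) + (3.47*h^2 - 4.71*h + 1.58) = 1.83*h^2 + 0.17*h + 1.67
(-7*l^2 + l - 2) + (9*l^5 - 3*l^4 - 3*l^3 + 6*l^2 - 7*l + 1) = 9*l^5 - 3*l^4 - 3*l^3 - l^2 - 6*l - 1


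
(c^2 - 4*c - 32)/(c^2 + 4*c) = (c - 8)/c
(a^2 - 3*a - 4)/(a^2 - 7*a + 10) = (a^2 - 3*a - 4)/(a^2 - 7*a + 10)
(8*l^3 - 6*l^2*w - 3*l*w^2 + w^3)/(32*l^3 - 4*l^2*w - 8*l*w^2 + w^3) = (4*l^2 - 5*l*w + w^2)/(16*l^2 - 10*l*w + w^2)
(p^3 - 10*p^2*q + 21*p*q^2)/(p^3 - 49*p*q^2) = (p - 3*q)/(p + 7*q)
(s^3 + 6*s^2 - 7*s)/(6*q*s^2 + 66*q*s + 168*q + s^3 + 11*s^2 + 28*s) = s*(s - 1)/(6*q*s + 24*q + s^2 + 4*s)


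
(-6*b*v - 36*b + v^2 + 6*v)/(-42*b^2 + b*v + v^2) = (v + 6)/(7*b + v)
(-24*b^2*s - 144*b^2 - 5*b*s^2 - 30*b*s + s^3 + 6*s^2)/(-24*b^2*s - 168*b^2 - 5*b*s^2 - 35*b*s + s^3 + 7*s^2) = (s + 6)/(s + 7)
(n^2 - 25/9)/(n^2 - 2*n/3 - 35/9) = (3*n - 5)/(3*n - 7)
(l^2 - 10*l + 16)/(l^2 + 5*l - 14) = (l - 8)/(l + 7)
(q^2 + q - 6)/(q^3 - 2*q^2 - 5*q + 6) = (q^2 + q - 6)/(q^3 - 2*q^2 - 5*q + 6)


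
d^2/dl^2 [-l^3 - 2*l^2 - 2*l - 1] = -6*l - 4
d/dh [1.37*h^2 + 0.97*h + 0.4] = 2.74*h + 0.97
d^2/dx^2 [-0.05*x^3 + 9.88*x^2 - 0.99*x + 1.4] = 19.76 - 0.3*x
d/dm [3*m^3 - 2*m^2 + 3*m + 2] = 9*m^2 - 4*m + 3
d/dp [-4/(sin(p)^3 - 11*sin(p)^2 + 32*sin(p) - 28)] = 4*(3*sin(p) - 16)*cos(p)/((sin(p) - 7)^2*(sin(p) - 2)^3)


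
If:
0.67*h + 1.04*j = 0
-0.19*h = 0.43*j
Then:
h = 0.00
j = 0.00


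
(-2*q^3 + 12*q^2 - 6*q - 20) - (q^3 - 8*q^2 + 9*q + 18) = -3*q^3 + 20*q^2 - 15*q - 38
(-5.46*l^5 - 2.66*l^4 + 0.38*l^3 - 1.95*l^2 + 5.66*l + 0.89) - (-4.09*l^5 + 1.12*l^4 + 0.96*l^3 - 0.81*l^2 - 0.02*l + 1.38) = -1.37*l^5 - 3.78*l^4 - 0.58*l^3 - 1.14*l^2 + 5.68*l - 0.49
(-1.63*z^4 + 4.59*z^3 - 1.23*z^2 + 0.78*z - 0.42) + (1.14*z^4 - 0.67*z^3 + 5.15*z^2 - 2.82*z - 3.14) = -0.49*z^4 + 3.92*z^3 + 3.92*z^2 - 2.04*z - 3.56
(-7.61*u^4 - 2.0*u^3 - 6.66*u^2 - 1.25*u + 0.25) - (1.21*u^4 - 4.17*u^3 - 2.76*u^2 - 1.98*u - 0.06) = -8.82*u^4 + 2.17*u^3 - 3.9*u^2 + 0.73*u + 0.31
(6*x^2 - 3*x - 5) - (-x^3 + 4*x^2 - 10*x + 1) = x^3 + 2*x^2 + 7*x - 6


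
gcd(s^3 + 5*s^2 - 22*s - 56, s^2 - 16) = s - 4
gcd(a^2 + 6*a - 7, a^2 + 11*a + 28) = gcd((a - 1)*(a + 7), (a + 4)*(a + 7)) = a + 7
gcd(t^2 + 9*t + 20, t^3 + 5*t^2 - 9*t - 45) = t + 5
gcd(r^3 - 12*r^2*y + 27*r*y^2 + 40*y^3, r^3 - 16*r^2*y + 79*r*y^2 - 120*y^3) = r^2 - 13*r*y + 40*y^2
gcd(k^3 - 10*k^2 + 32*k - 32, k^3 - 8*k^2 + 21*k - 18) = k - 2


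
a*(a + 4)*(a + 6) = a^3 + 10*a^2 + 24*a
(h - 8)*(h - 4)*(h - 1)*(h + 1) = h^4 - 12*h^3 + 31*h^2 + 12*h - 32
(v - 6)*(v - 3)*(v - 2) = v^3 - 11*v^2 + 36*v - 36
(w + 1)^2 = w^2 + 2*w + 1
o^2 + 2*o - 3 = (o - 1)*(o + 3)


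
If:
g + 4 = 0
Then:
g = -4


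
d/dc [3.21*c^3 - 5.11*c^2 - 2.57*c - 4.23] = 9.63*c^2 - 10.22*c - 2.57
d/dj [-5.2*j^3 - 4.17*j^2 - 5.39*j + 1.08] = -15.6*j^2 - 8.34*j - 5.39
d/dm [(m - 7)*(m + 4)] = 2*m - 3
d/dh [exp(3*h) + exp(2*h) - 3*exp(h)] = (3*exp(2*h) + 2*exp(h) - 3)*exp(h)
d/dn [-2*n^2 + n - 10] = 1 - 4*n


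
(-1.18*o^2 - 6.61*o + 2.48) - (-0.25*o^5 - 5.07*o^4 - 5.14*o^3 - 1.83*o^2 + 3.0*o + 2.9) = 0.25*o^5 + 5.07*o^4 + 5.14*o^3 + 0.65*o^2 - 9.61*o - 0.42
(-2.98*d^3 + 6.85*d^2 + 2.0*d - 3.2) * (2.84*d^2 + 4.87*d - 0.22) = -8.4632*d^5 + 4.9414*d^4 + 39.6951*d^3 - 0.854999999999999*d^2 - 16.024*d + 0.704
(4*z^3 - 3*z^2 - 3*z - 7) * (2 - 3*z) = -12*z^4 + 17*z^3 + 3*z^2 + 15*z - 14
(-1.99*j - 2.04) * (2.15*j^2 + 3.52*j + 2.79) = -4.2785*j^3 - 11.3908*j^2 - 12.7329*j - 5.6916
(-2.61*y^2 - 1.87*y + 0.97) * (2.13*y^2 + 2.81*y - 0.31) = -5.5593*y^4 - 11.3172*y^3 - 2.3795*y^2 + 3.3054*y - 0.3007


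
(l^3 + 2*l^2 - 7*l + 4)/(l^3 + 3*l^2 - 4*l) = (l - 1)/l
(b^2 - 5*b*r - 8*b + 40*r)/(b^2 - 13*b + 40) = (b - 5*r)/(b - 5)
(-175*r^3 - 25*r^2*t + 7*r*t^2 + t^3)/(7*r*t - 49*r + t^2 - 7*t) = (-25*r^2 + t^2)/(t - 7)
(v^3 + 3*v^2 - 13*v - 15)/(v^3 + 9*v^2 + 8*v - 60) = (v^2 - 2*v - 3)/(v^2 + 4*v - 12)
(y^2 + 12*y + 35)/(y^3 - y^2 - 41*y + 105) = (y + 5)/(y^2 - 8*y + 15)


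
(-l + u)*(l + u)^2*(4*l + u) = -4*l^4 - 5*l^3*u + 3*l^2*u^2 + 5*l*u^3 + u^4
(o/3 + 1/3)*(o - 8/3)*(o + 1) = o^3/3 - 2*o^2/9 - 13*o/9 - 8/9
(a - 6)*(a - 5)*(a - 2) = a^3 - 13*a^2 + 52*a - 60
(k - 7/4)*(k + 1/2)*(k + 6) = k^3 + 19*k^2/4 - 67*k/8 - 21/4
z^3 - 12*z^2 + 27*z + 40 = (z - 8)*(z - 5)*(z + 1)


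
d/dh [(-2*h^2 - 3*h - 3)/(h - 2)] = (-2*h^2 + 8*h + 9)/(h^2 - 4*h + 4)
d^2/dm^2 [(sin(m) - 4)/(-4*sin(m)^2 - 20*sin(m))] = (sin(m)^2 - 21*sin(m) - 62 - 76/sin(m) + 120/sin(m)^2 + 200/sin(m)^3)/(4*(sin(m) + 5)^3)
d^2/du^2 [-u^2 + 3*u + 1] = -2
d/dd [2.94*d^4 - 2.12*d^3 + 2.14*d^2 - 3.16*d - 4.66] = 11.76*d^3 - 6.36*d^2 + 4.28*d - 3.16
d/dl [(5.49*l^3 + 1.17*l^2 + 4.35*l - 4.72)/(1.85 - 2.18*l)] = (-23.9364*l^3 + 27.9189*l^2 + 4.329*l - 2.2421)/(4.7524*l^2 - 8.066*l + 3.4225)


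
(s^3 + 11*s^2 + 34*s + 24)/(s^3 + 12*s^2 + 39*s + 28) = (s + 6)/(s + 7)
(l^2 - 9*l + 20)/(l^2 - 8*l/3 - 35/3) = 3*(l - 4)/(3*l + 7)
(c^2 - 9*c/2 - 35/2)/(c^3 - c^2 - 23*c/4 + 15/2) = 2*(c - 7)/(2*c^2 - 7*c + 6)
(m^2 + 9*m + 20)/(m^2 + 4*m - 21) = (m^2 + 9*m + 20)/(m^2 + 4*m - 21)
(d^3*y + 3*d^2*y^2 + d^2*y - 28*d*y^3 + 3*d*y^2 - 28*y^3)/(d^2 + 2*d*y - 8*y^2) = y*(d^3 + 3*d^2*y + d^2 - 28*d*y^2 + 3*d*y - 28*y^2)/(d^2 + 2*d*y - 8*y^2)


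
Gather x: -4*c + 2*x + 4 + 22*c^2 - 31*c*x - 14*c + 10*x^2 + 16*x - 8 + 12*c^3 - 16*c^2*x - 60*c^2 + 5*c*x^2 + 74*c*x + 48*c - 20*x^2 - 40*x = 12*c^3 - 38*c^2 + 30*c + x^2*(5*c - 10) + x*(-16*c^2 + 43*c - 22) - 4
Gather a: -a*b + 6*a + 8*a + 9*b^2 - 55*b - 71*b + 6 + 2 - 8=a*(14 - b) + 9*b^2 - 126*b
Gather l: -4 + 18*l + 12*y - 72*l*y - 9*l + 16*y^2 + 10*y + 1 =l*(9 - 72*y) + 16*y^2 + 22*y - 3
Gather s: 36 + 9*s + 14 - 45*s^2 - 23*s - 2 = -45*s^2 - 14*s + 48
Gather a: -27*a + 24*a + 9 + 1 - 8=2 - 3*a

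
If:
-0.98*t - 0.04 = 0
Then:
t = -0.04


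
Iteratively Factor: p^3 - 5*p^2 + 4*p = (p - 1)*(p^2 - 4*p) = p*(p - 1)*(p - 4)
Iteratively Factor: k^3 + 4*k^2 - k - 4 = (k + 4)*(k^2 - 1) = (k + 1)*(k + 4)*(k - 1)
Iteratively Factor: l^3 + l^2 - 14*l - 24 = (l + 2)*(l^2 - l - 12) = (l + 2)*(l + 3)*(l - 4)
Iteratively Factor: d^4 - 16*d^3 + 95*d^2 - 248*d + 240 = (d - 4)*(d^3 - 12*d^2 + 47*d - 60) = (d - 5)*(d - 4)*(d^2 - 7*d + 12) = (d - 5)*(d - 4)*(d - 3)*(d - 4)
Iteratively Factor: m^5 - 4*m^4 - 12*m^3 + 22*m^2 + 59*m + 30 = (m + 1)*(m^4 - 5*m^3 - 7*m^2 + 29*m + 30) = (m - 5)*(m + 1)*(m^3 - 7*m - 6) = (m - 5)*(m + 1)^2*(m^2 - m - 6) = (m - 5)*(m - 3)*(m + 1)^2*(m + 2)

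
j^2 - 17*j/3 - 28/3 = (j - 7)*(j + 4/3)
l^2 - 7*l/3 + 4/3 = (l - 4/3)*(l - 1)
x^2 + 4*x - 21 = (x - 3)*(x + 7)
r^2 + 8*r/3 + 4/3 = (r + 2/3)*(r + 2)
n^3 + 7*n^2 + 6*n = n*(n + 1)*(n + 6)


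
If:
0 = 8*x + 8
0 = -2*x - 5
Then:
No Solution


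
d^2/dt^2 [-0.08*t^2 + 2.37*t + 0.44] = -0.160000000000000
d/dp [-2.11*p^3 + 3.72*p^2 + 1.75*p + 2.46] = -6.33*p^2 + 7.44*p + 1.75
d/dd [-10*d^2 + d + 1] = 1 - 20*d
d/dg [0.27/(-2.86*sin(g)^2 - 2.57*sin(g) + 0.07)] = (1.5444*sin(g) + 0.6939)*cos(g)/(2.86*sin(g)^2 + 2.57*sin(g) - 0.07)^2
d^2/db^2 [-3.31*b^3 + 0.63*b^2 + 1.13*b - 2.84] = 1.26 - 19.86*b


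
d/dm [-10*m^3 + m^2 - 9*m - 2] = -30*m^2 + 2*m - 9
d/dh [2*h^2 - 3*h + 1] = 4*h - 3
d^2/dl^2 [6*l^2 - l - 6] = 12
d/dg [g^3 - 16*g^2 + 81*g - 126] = 3*g^2 - 32*g + 81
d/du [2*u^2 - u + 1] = 4*u - 1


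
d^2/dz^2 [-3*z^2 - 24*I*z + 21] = -6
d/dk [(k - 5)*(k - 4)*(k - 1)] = 3*k^2 - 20*k + 29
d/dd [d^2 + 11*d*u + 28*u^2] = 2*d + 11*u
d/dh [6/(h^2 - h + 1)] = 6*(1 - 2*h)/(h^2 - h + 1)^2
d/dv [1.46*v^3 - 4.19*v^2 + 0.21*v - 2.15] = 4.38*v^2 - 8.38*v + 0.21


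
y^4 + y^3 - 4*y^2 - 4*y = y*(y - 2)*(y + 1)*(y + 2)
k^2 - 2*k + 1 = (k - 1)^2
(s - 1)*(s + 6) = s^2 + 5*s - 6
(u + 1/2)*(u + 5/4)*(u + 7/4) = u^3 + 7*u^2/2 + 59*u/16 + 35/32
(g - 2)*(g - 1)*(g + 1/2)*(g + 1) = g^4 - 3*g^3/2 - 2*g^2 + 3*g/2 + 1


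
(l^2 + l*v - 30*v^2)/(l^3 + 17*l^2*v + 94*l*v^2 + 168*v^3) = (l - 5*v)/(l^2 + 11*l*v + 28*v^2)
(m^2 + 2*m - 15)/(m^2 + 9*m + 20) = (m - 3)/(m + 4)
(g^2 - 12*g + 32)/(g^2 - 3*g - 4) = (g - 8)/(g + 1)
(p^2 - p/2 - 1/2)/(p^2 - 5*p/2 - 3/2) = (p - 1)/(p - 3)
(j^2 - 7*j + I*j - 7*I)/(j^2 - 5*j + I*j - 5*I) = (j - 7)/(j - 5)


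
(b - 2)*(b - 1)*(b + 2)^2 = b^4 + b^3 - 6*b^2 - 4*b + 8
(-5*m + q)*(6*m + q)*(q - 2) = -30*m^2*q + 60*m^2 + m*q^2 - 2*m*q + q^3 - 2*q^2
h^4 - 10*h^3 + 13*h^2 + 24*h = h*(h - 8)*(h - 3)*(h + 1)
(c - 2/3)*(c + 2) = c^2 + 4*c/3 - 4/3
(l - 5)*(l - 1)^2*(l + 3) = l^4 - 4*l^3 - 10*l^2 + 28*l - 15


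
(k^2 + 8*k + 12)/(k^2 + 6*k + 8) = (k + 6)/(k + 4)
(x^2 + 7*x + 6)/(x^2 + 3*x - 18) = (x + 1)/(x - 3)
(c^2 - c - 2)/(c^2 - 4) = (c + 1)/(c + 2)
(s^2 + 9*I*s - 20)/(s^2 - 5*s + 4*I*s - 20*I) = (s + 5*I)/(s - 5)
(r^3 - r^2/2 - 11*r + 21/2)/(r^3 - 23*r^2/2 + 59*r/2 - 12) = (2*r^2 + 5*r - 7)/(2*r^2 - 17*r + 8)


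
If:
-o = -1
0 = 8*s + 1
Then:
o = 1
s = -1/8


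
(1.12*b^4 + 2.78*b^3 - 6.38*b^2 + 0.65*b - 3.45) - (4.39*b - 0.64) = 1.12*b^4 + 2.78*b^3 - 6.38*b^2 - 3.74*b - 2.81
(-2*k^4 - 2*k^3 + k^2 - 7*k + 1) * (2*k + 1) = -4*k^5 - 6*k^4 - 13*k^2 - 5*k + 1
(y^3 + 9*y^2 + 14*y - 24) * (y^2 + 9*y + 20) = y^5 + 18*y^4 + 115*y^3 + 282*y^2 + 64*y - 480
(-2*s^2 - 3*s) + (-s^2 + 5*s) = -3*s^2 + 2*s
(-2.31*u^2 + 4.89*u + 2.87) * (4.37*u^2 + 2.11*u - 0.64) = -10.0947*u^4 + 16.4952*u^3 + 24.3382*u^2 + 2.9261*u - 1.8368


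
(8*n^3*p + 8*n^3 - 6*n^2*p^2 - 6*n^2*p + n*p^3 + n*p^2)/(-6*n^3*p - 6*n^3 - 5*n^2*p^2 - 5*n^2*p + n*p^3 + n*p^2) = (8*n^2 - 6*n*p + p^2)/(-6*n^2 - 5*n*p + p^2)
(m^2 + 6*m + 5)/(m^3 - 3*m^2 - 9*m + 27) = (m^2 + 6*m + 5)/(m^3 - 3*m^2 - 9*m + 27)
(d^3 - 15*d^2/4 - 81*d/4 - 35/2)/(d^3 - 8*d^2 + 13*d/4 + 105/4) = (4*d^2 + 13*d + 10)/(4*d^2 - 4*d - 15)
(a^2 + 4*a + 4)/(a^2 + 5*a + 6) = (a + 2)/(a + 3)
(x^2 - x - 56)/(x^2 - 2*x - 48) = (x + 7)/(x + 6)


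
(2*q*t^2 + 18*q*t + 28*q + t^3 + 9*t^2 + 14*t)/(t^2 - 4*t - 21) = (2*q*t^2 + 18*q*t + 28*q + t^3 + 9*t^2 + 14*t)/(t^2 - 4*t - 21)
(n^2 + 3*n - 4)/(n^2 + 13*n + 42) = (n^2 + 3*n - 4)/(n^2 + 13*n + 42)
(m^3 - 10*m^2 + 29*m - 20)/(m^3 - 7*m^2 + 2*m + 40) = (m - 1)/(m + 2)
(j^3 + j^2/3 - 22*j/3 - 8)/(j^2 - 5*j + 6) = (3*j^2 + 10*j + 8)/(3*(j - 2))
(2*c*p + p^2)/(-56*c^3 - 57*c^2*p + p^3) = p*(2*c + p)/(-56*c^3 - 57*c^2*p + p^3)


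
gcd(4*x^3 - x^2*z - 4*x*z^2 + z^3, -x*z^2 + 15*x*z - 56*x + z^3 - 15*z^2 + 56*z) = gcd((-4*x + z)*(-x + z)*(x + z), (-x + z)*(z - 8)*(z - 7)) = x - z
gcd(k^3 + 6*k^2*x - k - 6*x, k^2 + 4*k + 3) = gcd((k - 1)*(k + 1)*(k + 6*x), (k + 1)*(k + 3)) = k + 1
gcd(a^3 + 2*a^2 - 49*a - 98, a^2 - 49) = a^2 - 49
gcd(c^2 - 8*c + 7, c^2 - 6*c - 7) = c - 7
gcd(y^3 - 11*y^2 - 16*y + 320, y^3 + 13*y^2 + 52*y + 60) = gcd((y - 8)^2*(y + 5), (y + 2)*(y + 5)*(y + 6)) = y + 5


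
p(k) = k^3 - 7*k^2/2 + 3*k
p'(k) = 3*k^2 - 7*k + 3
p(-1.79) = -22.32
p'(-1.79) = 25.14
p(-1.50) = -15.75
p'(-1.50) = 20.25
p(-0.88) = -6.03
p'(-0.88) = 11.48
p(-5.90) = -344.91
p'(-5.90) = 148.73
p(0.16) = 0.39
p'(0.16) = 1.96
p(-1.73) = -20.84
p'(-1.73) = 24.09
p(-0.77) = -4.84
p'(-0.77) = 10.17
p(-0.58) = -3.11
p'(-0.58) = 8.07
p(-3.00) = -67.50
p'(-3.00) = 51.00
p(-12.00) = -2268.00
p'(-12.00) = 519.00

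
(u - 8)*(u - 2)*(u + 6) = u^3 - 4*u^2 - 44*u + 96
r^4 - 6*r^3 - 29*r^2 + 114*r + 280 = (r - 7)*(r - 5)*(r + 2)*(r + 4)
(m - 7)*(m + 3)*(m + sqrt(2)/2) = m^3 - 4*m^2 + sqrt(2)*m^2/2 - 21*m - 2*sqrt(2)*m - 21*sqrt(2)/2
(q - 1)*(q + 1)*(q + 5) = q^3 + 5*q^2 - q - 5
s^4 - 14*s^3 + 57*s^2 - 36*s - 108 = (s - 6)^2*(s - 3)*(s + 1)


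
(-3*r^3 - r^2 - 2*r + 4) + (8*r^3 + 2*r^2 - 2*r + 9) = 5*r^3 + r^2 - 4*r + 13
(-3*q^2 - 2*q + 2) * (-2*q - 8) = 6*q^3 + 28*q^2 + 12*q - 16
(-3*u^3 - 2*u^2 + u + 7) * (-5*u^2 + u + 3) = 15*u^5 + 7*u^4 - 16*u^3 - 40*u^2 + 10*u + 21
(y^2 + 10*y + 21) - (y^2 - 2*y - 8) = 12*y + 29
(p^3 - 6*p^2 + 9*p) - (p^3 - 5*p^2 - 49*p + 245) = -p^2 + 58*p - 245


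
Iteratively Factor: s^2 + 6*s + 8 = (s + 4)*(s + 2)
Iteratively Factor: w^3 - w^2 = (w - 1)*(w^2) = w*(w - 1)*(w)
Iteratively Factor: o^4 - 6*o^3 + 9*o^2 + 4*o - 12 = (o - 3)*(o^3 - 3*o^2 + 4) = (o - 3)*(o - 2)*(o^2 - o - 2) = (o - 3)*(o - 2)^2*(o + 1)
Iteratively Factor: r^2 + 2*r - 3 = (r - 1)*(r + 3)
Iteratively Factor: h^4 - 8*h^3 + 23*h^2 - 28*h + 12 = (h - 2)*(h^3 - 6*h^2 + 11*h - 6) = (h - 2)^2*(h^2 - 4*h + 3) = (h - 2)^2*(h - 1)*(h - 3)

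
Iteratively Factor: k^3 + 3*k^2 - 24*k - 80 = (k + 4)*(k^2 - k - 20) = (k - 5)*(k + 4)*(k + 4)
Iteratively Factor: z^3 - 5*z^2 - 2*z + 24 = (z - 3)*(z^2 - 2*z - 8) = (z - 4)*(z - 3)*(z + 2)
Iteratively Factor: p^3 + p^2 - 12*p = (p)*(p^2 + p - 12) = p*(p + 4)*(p - 3)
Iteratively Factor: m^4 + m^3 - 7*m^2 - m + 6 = (m - 2)*(m^3 + 3*m^2 - m - 3) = (m - 2)*(m + 1)*(m^2 + 2*m - 3) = (m - 2)*(m - 1)*(m + 1)*(m + 3)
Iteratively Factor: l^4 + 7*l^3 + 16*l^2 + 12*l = (l + 2)*(l^3 + 5*l^2 + 6*l) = (l + 2)^2*(l^2 + 3*l) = (l + 2)^2*(l + 3)*(l)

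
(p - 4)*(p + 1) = p^2 - 3*p - 4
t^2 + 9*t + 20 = (t + 4)*(t + 5)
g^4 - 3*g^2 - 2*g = g*(g - 2)*(g + 1)^2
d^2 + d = d*(d + 1)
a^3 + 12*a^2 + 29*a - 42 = (a - 1)*(a + 6)*(a + 7)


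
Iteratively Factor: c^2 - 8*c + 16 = (c - 4)*(c - 4)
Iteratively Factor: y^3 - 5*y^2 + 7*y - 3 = (y - 1)*(y^2 - 4*y + 3) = (y - 1)^2*(y - 3)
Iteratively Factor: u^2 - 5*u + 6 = (u - 2)*(u - 3)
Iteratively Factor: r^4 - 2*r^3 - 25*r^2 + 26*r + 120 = (r + 2)*(r^3 - 4*r^2 - 17*r + 60) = (r - 3)*(r + 2)*(r^2 - r - 20) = (r - 3)*(r + 2)*(r + 4)*(r - 5)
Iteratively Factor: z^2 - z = (z)*(z - 1)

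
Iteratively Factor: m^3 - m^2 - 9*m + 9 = (m - 3)*(m^2 + 2*m - 3) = (m - 3)*(m + 3)*(m - 1)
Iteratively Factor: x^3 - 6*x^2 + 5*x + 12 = (x - 3)*(x^2 - 3*x - 4) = (x - 3)*(x + 1)*(x - 4)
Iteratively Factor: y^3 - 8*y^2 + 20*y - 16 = (y - 4)*(y^2 - 4*y + 4) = (y - 4)*(y - 2)*(y - 2)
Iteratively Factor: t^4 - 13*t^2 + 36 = (t - 3)*(t^3 + 3*t^2 - 4*t - 12) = (t - 3)*(t - 2)*(t^2 + 5*t + 6) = (t - 3)*(t - 2)*(t + 3)*(t + 2)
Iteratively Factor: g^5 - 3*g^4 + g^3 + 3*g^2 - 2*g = (g - 1)*(g^4 - 2*g^3 - g^2 + 2*g) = (g - 1)*(g + 1)*(g^3 - 3*g^2 + 2*g) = g*(g - 1)*(g + 1)*(g^2 - 3*g + 2) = g*(g - 1)^2*(g + 1)*(g - 2)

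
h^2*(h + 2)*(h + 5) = h^4 + 7*h^3 + 10*h^2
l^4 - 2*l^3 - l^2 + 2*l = l*(l - 2)*(l - 1)*(l + 1)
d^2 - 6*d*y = d*(d - 6*y)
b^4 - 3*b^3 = b^3*(b - 3)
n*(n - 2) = n^2 - 2*n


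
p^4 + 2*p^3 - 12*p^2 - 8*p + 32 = (p - 2)^2*(p + 2)*(p + 4)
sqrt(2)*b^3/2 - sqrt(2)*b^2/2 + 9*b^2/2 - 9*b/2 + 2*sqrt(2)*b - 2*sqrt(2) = (b - 1)*(b + 4*sqrt(2))*(sqrt(2)*b/2 + 1/2)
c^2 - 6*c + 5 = (c - 5)*(c - 1)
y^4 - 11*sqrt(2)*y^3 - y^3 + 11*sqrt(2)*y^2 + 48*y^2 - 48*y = y*(y - 1)*(y - 8*sqrt(2))*(y - 3*sqrt(2))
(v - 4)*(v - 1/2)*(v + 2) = v^3 - 5*v^2/2 - 7*v + 4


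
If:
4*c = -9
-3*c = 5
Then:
No Solution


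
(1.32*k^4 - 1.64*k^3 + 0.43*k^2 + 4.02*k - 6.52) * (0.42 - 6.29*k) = -8.3028*k^5 + 10.87*k^4 - 3.3935*k^3 - 25.1052*k^2 + 42.6992*k - 2.7384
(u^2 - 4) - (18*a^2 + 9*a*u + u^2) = -18*a^2 - 9*a*u - 4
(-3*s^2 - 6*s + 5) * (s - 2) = -3*s^3 + 17*s - 10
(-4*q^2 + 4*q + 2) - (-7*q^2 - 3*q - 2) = 3*q^2 + 7*q + 4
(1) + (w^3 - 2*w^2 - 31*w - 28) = w^3 - 2*w^2 - 31*w - 27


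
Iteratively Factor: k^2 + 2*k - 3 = (k + 3)*(k - 1)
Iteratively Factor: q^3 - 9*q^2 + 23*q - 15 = (q - 5)*(q^2 - 4*q + 3) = (q - 5)*(q - 1)*(q - 3)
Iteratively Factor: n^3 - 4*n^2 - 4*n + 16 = (n - 4)*(n^2 - 4) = (n - 4)*(n - 2)*(n + 2)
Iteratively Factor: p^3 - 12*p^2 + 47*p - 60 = (p - 4)*(p^2 - 8*p + 15) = (p - 5)*(p - 4)*(p - 3)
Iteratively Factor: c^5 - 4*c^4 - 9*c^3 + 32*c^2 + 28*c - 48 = (c - 3)*(c^4 - c^3 - 12*c^2 - 4*c + 16) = (c - 3)*(c - 1)*(c^3 - 12*c - 16) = (c - 3)*(c - 1)*(c + 2)*(c^2 - 2*c - 8) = (c - 4)*(c - 3)*(c - 1)*(c + 2)*(c + 2)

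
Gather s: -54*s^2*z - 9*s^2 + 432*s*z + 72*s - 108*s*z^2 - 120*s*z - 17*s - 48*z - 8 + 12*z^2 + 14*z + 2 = s^2*(-54*z - 9) + s*(-108*z^2 + 312*z + 55) + 12*z^2 - 34*z - 6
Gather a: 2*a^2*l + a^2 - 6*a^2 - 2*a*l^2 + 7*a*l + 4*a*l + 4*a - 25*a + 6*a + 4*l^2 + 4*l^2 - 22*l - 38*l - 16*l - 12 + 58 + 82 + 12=a^2*(2*l - 5) + a*(-2*l^2 + 11*l - 15) + 8*l^2 - 76*l + 140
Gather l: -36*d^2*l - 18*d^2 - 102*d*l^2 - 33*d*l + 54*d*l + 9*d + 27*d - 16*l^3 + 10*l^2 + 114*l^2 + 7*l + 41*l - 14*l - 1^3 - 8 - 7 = -18*d^2 + 36*d - 16*l^3 + l^2*(124 - 102*d) + l*(-36*d^2 + 21*d + 34) - 16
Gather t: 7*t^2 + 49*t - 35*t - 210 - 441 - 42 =7*t^2 + 14*t - 693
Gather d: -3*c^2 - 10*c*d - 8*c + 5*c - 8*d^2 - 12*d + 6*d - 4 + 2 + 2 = -3*c^2 - 3*c - 8*d^2 + d*(-10*c - 6)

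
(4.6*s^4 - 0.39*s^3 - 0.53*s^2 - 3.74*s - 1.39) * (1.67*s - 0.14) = 7.682*s^5 - 1.2953*s^4 - 0.8305*s^3 - 6.1716*s^2 - 1.7977*s + 0.1946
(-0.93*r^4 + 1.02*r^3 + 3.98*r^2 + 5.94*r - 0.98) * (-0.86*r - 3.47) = 0.7998*r^5 + 2.3499*r^4 - 6.9622*r^3 - 18.919*r^2 - 19.769*r + 3.4006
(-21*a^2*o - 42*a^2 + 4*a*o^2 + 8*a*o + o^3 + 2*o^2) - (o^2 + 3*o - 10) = -21*a^2*o - 42*a^2 + 4*a*o^2 + 8*a*o + o^3 + o^2 - 3*o + 10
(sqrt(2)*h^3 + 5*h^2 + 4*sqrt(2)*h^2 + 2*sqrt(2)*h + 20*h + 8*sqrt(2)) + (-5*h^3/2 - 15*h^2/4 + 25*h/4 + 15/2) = -5*h^3/2 + sqrt(2)*h^3 + 5*h^2/4 + 4*sqrt(2)*h^2 + 2*sqrt(2)*h + 105*h/4 + 15/2 + 8*sqrt(2)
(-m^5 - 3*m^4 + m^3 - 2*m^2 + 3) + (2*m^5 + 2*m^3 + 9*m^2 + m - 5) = m^5 - 3*m^4 + 3*m^3 + 7*m^2 + m - 2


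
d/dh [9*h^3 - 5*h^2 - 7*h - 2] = 27*h^2 - 10*h - 7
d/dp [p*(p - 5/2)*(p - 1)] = 3*p^2 - 7*p + 5/2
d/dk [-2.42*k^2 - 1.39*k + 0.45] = -4.84*k - 1.39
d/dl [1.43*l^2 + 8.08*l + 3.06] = 2.86*l + 8.08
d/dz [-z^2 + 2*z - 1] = 2 - 2*z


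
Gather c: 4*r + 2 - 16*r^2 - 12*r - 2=-16*r^2 - 8*r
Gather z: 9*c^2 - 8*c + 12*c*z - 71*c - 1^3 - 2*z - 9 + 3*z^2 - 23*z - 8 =9*c^2 - 79*c + 3*z^2 + z*(12*c - 25) - 18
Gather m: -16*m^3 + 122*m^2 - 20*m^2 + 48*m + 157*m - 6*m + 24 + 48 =-16*m^3 + 102*m^2 + 199*m + 72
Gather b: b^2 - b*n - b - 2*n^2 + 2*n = b^2 + b*(-n - 1) - 2*n^2 + 2*n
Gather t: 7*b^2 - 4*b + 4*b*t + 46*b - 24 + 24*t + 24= 7*b^2 + 42*b + t*(4*b + 24)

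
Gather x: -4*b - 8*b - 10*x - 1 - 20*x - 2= -12*b - 30*x - 3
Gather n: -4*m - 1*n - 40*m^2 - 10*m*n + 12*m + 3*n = -40*m^2 + 8*m + n*(2 - 10*m)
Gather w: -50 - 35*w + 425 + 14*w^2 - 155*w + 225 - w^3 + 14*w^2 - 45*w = -w^3 + 28*w^2 - 235*w + 600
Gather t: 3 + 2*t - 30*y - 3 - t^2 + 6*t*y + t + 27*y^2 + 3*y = -t^2 + t*(6*y + 3) + 27*y^2 - 27*y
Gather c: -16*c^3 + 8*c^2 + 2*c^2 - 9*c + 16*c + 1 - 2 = -16*c^3 + 10*c^2 + 7*c - 1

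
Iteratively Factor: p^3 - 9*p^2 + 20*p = (p)*(p^2 - 9*p + 20) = p*(p - 4)*(p - 5)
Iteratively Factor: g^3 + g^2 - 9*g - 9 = (g + 3)*(g^2 - 2*g - 3) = (g - 3)*(g + 3)*(g + 1)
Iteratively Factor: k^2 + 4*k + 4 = (k + 2)*(k + 2)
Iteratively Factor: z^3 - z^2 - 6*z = (z)*(z^2 - z - 6) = z*(z - 3)*(z + 2)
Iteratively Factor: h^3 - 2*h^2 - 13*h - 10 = (h + 1)*(h^2 - 3*h - 10) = (h - 5)*(h + 1)*(h + 2)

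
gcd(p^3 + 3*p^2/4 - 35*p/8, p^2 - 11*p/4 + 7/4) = p - 7/4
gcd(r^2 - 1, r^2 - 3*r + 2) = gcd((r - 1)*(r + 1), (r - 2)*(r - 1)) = r - 1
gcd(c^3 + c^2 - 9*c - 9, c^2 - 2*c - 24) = 1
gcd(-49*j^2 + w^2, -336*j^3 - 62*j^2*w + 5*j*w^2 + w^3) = 7*j + w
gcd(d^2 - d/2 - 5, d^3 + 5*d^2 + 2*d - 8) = d + 2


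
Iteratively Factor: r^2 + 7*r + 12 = (r + 4)*(r + 3)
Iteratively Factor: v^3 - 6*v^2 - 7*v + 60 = (v + 3)*(v^2 - 9*v + 20) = (v - 5)*(v + 3)*(v - 4)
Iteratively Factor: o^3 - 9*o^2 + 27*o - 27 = (o - 3)*(o^2 - 6*o + 9) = (o - 3)^2*(o - 3)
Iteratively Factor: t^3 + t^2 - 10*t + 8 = (t - 2)*(t^2 + 3*t - 4) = (t - 2)*(t + 4)*(t - 1)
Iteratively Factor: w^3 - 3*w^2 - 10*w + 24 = (w - 2)*(w^2 - w - 12) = (w - 4)*(w - 2)*(w + 3)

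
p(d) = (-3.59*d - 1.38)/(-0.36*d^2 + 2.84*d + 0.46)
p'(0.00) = 10.72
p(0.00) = -3.00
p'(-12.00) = -0.02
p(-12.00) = -0.49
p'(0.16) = 2.53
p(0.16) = -2.16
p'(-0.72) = 0.74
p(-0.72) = -0.68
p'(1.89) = -0.20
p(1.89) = -1.80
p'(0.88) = 0.05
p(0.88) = -1.69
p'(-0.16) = 183067.46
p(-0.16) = 222.79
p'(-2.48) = -0.04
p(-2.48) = -0.86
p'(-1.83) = -0.01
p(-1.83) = -0.87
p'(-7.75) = -0.04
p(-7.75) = -0.61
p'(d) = (-3.59*d - 1.38)*(0.72*d - 2.84)/(-0.36*d^2 + 2.84*d + 0.46)^2 - 3.59/(-0.36*d^2 + 2.84*d + 0.46)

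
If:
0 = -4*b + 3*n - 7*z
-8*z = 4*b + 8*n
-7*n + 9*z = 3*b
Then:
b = 0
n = 0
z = 0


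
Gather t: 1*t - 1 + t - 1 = 2*t - 2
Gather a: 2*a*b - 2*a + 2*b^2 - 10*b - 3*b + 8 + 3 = a*(2*b - 2) + 2*b^2 - 13*b + 11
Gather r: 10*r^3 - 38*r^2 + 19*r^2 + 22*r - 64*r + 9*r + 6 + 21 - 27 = 10*r^3 - 19*r^2 - 33*r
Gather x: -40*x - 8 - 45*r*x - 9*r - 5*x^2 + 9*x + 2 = -9*r - 5*x^2 + x*(-45*r - 31) - 6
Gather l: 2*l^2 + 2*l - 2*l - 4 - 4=2*l^2 - 8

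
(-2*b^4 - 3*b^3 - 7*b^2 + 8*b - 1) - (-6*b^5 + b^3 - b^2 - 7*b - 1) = 6*b^5 - 2*b^4 - 4*b^3 - 6*b^2 + 15*b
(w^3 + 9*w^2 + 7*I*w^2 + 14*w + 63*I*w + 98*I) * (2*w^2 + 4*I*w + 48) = 2*w^5 + 18*w^4 + 18*I*w^4 + 48*w^3 + 162*I*w^3 + 180*w^2 + 588*I*w^2 + 280*w + 3024*I*w + 4704*I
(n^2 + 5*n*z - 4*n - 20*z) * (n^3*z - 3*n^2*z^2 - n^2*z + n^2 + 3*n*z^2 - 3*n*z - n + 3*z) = n^5*z + 2*n^4*z^2 - 5*n^4*z + n^4 - 15*n^3*z^3 - 10*n^3*z^2 + 6*n^3*z - 5*n^3 + 75*n^2*z^3 - 7*n^2*z^2 - 10*n^2*z + 4*n^2 - 60*n*z^3 + 75*n*z^2 + 8*n*z - 60*z^2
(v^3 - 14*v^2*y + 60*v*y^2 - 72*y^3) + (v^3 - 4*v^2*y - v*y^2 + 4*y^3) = 2*v^3 - 18*v^2*y + 59*v*y^2 - 68*y^3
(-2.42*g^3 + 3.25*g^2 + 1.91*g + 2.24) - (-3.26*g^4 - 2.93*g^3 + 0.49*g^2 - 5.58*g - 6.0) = 3.26*g^4 + 0.51*g^3 + 2.76*g^2 + 7.49*g + 8.24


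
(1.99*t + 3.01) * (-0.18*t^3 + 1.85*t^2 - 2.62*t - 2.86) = -0.3582*t^4 + 3.1397*t^3 + 0.3547*t^2 - 13.5776*t - 8.6086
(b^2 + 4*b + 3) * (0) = 0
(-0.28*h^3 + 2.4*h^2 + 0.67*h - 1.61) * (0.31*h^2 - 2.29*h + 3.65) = -0.0868*h^5 + 1.3852*h^4 - 6.3103*h^3 + 6.7266*h^2 + 6.1324*h - 5.8765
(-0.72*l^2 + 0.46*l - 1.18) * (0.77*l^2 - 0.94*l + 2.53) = -0.5544*l^4 + 1.031*l^3 - 3.1626*l^2 + 2.273*l - 2.9854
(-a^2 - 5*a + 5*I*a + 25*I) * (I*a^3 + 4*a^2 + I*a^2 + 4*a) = -I*a^5 - 9*a^4 - 6*I*a^4 - 54*a^3 + 15*I*a^3 - 45*a^2 + 120*I*a^2 + 100*I*a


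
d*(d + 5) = d^2 + 5*d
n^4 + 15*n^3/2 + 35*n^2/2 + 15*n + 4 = (n + 1/2)*(n + 1)*(n + 2)*(n + 4)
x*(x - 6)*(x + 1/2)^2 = x^4 - 5*x^3 - 23*x^2/4 - 3*x/2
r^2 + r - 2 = (r - 1)*(r + 2)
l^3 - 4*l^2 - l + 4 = (l - 4)*(l - 1)*(l + 1)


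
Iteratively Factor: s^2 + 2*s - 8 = (s - 2)*(s + 4)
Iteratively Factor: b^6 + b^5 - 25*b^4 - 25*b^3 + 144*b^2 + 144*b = (b)*(b^5 + b^4 - 25*b^3 - 25*b^2 + 144*b + 144) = b*(b + 4)*(b^4 - 3*b^3 - 13*b^2 + 27*b + 36) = b*(b - 3)*(b + 4)*(b^3 - 13*b - 12) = b*(b - 3)*(b + 1)*(b + 4)*(b^2 - b - 12) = b*(b - 3)*(b + 1)*(b + 3)*(b + 4)*(b - 4)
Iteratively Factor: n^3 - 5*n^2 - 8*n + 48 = (n - 4)*(n^2 - n - 12) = (n - 4)^2*(n + 3)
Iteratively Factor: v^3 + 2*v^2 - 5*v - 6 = (v + 3)*(v^2 - v - 2) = (v + 1)*(v + 3)*(v - 2)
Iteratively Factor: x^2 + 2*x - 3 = (x - 1)*(x + 3)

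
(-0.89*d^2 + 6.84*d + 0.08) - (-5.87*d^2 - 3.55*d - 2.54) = 4.98*d^2 + 10.39*d + 2.62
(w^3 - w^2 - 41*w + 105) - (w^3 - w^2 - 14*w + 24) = 81 - 27*w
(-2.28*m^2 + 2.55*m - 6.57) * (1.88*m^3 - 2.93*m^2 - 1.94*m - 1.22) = -4.2864*m^5 + 11.4744*m^4 - 15.3999*m^3 + 17.0847*m^2 + 9.6348*m + 8.0154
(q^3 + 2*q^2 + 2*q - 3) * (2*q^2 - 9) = 2*q^5 + 4*q^4 - 5*q^3 - 24*q^2 - 18*q + 27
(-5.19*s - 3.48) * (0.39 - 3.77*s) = 19.5663*s^2 + 11.0955*s - 1.3572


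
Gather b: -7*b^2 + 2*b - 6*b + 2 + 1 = -7*b^2 - 4*b + 3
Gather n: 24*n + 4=24*n + 4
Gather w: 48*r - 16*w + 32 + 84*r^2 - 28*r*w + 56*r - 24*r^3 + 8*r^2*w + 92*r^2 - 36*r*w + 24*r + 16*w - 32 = -24*r^3 + 176*r^2 + 128*r + w*(8*r^2 - 64*r)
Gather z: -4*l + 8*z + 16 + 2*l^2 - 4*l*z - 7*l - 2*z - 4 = 2*l^2 - 11*l + z*(6 - 4*l) + 12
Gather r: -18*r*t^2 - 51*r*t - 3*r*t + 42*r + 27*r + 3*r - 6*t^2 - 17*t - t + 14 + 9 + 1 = r*(-18*t^2 - 54*t + 72) - 6*t^2 - 18*t + 24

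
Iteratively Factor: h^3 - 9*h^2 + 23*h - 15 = (h - 5)*(h^2 - 4*h + 3) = (h - 5)*(h - 1)*(h - 3)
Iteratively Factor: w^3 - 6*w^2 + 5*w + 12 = (w - 4)*(w^2 - 2*w - 3) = (w - 4)*(w - 3)*(w + 1)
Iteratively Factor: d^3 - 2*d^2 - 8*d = (d - 4)*(d^2 + 2*d) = d*(d - 4)*(d + 2)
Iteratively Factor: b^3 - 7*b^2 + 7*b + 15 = (b + 1)*(b^2 - 8*b + 15) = (b - 3)*(b + 1)*(b - 5)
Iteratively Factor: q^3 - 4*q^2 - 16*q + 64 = (q - 4)*(q^2 - 16) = (q - 4)^2*(q + 4)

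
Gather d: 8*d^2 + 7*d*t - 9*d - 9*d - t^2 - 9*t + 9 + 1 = 8*d^2 + d*(7*t - 18) - t^2 - 9*t + 10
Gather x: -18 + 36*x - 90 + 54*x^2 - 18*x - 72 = 54*x^2 + 18*x - 180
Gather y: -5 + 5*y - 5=5*y - 10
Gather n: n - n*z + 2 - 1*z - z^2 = n*(1 - z) - z^2 - z + 2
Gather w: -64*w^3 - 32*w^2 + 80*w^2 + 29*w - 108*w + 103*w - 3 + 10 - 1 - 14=-64*w^3 + 48*w^2 + 24*w - 8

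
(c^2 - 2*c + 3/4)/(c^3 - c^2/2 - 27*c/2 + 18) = (c - 1/2)/(c^2 + c - 12)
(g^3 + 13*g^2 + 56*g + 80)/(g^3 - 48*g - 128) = (g + 5)/(g - 8)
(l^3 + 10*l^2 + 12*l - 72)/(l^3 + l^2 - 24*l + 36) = (l + 6)/(l - 3)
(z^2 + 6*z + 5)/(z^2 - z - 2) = (z + 5)/(z - 2)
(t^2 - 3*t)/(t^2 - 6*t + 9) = t/(t - 3)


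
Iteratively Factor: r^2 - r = (r)*(r - 1)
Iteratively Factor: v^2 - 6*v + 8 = (v - 2)*(v - 4)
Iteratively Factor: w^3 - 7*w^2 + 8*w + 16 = (w - 4)*(w^2 - 3*w - 4) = (w - 4)^2*(w + 1)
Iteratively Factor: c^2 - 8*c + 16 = (c - 4)*(c - 4)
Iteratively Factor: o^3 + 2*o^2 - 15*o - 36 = (o - 4)*(o^2 + 6*o + 9) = (o - 4)*(o + 3)*(o + 3)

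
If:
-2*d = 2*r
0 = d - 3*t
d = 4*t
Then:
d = 0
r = 0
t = 0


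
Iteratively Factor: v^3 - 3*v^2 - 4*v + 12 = (v - 2)*(v^2 - v - 6) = (v - 2)*(v + 2)*(v - 3)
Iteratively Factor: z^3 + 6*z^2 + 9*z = (z + 3)*(z^2 + 3*z) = z*(z + 3)*(z + 3)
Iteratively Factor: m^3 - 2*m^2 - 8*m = (m - 4)*(m^2 + 2*m) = (m - 4)*(m + 2)*(m)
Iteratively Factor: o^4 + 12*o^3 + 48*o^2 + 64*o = (o + 4)*(o^3 + 8*o^2 + 16*o) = (o + 4)^2*(o^2 + 4*o) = o*(o + 4)^2*(o + 4)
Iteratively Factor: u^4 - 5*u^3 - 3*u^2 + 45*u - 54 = (u + 3)*(u^3 - 8*u^2 + 21*u - 18) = (u - 3)*(u + 3)*(u^2 - 5*u + 6) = (u - 3)^2*(u + 3)*(u - 2)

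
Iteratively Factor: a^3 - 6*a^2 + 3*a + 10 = (a - 5)*(a^2 - a - 2) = (a - 5)*(a - 2)*(a + 1)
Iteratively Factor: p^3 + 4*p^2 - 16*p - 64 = (p + 4)*(p^2 - 16) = (p - 4)*(p + 4)*(p + 4)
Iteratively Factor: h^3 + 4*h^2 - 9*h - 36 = (h + 3)*(h^2 + h - 12) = (h + 3)*(h + 4)*(h - 3)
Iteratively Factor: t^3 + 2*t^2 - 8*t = (t + 4)*(t^2 - 2*t) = (t - 2)*(t + 4)*(t)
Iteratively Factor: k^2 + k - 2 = (k - 1)*(k + 2)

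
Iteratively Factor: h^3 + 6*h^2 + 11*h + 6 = (h + 3)*(h^2 + 3*h + 2) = (h + 2)*(h + 3)*(h + 1)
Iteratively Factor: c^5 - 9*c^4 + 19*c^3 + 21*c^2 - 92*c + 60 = (c - 5)*(c^4 - 4*c^3 - c^2 + 16*c - 12) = (c - 5)*(c - 2)*(c^3 - 2*c^2 - 5*c + 6) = (c - 5)*(c - 3)*(c - 2)*(c^2 + c - 2) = (c - 5)*(c - 3)*(c - 2)*(c - 1)*(c + 2)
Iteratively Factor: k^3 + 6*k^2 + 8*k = (k + 2)*(k^2 + 4*k) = k*(k + 2)*(k + 4)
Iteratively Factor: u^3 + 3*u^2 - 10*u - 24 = (u + 2)*(u^2 + u - 12) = (u - 3)*(u + 2)*(u + 4)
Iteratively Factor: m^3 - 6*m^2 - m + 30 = (m + 2)*(m^2 - 8*m + 15) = (m - 3)*(m + 2)*(m - 5)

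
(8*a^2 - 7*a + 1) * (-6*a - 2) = -48*a^3 + 26*a^2 + 8*a - 2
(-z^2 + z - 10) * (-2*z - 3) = 2*z^3 + z^2 + 17*z + 30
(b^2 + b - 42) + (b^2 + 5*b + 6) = 2*b^2 + 6*b - 36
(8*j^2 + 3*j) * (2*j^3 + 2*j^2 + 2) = 16*j^5 + 22*j^4 + 6*j^3 + 16*j^2 + 6*j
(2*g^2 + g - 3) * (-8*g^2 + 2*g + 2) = -16*g^4 - 4*g^3 + 30*g^2 - 4*g - 6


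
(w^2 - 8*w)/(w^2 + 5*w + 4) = w*(w - 8)/(w^2 + 5*w + 4)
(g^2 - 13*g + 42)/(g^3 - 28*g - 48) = (g - 7)/(g^2 + 6*g + 8)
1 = 1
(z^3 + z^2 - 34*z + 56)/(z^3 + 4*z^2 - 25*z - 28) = (z - 2)/(z + 1)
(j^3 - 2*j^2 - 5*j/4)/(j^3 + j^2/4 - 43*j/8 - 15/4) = 2*j*(2*j + 1)/(4*j^2 + 11*j + 6)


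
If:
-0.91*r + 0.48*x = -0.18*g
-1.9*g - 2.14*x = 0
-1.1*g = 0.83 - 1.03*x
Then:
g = -0.41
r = 0.11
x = 0.37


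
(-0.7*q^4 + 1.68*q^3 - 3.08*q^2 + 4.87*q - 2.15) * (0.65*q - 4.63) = -0.455*q^5 + 4.333*q^4 - 9.7804*q^3 + 17.4259*q^2 - 23.9456*q + 9.9545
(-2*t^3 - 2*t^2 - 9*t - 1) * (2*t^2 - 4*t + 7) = -4*t^5 + 4*t^4 - 24*t^3 + 20*t^2 - 59*t - 7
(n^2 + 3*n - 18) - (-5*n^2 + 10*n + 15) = 6*n^2 - 7*n - 33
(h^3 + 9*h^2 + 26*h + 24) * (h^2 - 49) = h^5 + 9*h^4 - 23*h^3 - 417*h^2 - 1274*h - 1176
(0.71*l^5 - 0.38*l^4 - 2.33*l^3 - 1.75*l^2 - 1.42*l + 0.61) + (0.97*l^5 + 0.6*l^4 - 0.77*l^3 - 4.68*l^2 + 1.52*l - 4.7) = 1.68*l^5 + 0.22*l^4 - 3.1*l^3 - 6.43*l^2 + 0.1*l - 4.09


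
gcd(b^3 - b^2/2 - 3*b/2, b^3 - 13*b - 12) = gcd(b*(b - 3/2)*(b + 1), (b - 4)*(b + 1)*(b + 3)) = b + 1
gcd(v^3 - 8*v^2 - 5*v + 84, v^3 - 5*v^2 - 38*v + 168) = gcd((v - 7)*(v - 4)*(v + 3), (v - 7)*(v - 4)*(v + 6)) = v^2 - 11*v + 28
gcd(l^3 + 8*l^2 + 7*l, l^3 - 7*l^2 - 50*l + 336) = l + 7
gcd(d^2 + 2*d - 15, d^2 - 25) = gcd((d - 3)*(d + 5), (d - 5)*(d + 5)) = d + 5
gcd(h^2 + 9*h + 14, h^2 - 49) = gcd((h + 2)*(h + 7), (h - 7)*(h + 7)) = h + 7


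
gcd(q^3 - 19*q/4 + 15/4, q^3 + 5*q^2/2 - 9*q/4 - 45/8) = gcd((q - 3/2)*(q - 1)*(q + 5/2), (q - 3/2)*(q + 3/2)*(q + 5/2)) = q^2 + q - 15/4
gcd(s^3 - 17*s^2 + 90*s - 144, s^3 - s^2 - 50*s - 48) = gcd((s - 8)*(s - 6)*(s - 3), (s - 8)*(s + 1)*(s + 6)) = s - 8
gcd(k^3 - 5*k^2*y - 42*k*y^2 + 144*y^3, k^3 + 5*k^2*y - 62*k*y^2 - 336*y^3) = -k^2 + 2*k*y + 48*y^2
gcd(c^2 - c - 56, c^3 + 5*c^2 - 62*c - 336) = c^2 - c - 56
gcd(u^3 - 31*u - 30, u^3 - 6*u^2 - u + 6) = u^2 - 5*u - 6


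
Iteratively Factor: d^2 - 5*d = (d - 5)*(d)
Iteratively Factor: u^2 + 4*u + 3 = (u + 3)*(u + 1)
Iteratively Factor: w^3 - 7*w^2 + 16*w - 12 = (w - 2)*(w^2 - 5*w + 6) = (w - 3)*(w - 2)*(w - 2)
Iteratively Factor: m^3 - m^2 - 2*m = (m + 1)*(m^2 - 2*m) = m*(m + 1)*(m - 2)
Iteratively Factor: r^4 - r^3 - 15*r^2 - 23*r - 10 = (r + 2)*(r^3 - 3*r^2 - 9*r - 5) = (r + 1)*(r + 2)*(r^2 - 4*r - 5) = (r - 5)*(r + 1)*(r + 2)*(r + 1)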